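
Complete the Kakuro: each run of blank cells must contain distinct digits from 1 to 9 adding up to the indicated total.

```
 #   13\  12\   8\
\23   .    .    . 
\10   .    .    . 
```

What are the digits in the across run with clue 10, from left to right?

23 in 3 cells must be {6,8,9}.
The 23 across and the 8 down share only 6, so R1C3 = 6.
R2C3 = 8 − 6 = 2 completes the 8 down.
Nothing is forced directly, so branch on R2C1, whose candidates are 5 or 7. If R2C1 = 7: then R1C1 would have to be in {8,9} for the 23 across but in {6} for the 13 down — contradiction. So R2C1 = 5.
R1C1 = 13 − 5 = 8 completes the 13 down.
R1C2 = 23 − 14 = 9 completes the 23 across.
R2C2 = 10 − 7 = 3 completes the 10 across.

5, 3, 2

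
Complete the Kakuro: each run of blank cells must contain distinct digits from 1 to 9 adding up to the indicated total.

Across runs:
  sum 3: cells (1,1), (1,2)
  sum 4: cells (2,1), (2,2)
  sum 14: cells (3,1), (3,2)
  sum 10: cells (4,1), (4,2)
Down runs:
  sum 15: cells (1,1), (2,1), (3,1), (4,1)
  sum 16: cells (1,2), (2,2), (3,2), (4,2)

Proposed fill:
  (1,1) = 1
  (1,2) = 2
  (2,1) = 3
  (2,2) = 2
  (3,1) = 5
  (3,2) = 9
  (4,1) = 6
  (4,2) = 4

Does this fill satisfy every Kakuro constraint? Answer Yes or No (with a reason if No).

No — the across run (2,1)–(2,2) sums to 5, not 4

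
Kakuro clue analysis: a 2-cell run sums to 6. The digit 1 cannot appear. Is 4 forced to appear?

Yes

The only way to make 6 from 2 distinct digits under that restriction is {2,4}, which contains 4.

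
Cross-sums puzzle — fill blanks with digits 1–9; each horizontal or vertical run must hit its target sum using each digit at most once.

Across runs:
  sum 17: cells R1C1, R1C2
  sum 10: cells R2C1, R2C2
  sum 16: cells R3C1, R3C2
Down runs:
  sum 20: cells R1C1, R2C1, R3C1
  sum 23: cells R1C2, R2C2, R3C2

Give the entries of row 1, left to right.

9 8

17 in 2 cells must be {8,9}; 16 in 2 cells must be {7,9}; 23 in 3 cells must be {6,8,9}.
The 16 across and the 23 down share only 9, so R3C2 = 9.
Given what's placed, R1C2 must be 8 to fit the 17 across and 23 down.
R2C2 = 23 − 17 = 6 completes the 23 down.
R3C1 = 16 − 9 = 7 completes the 16 across.
R1C1 = 17 − 8 = 9 completes the 17 across.
R2C1 = 10 − 6 = 4 completes the 10 across.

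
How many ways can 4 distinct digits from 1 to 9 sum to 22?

11

4 distinct digits from 1–9 sum between 10 and 30.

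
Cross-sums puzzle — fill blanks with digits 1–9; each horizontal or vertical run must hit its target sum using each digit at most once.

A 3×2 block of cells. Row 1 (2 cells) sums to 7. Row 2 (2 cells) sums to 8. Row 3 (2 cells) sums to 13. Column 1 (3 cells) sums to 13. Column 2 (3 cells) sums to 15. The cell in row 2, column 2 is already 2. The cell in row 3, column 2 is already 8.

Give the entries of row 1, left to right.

2 5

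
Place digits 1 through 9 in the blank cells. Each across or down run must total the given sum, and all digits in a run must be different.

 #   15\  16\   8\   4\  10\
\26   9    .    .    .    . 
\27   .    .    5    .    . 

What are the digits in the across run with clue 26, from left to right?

9 7 3 1 6

16 in 2 cells must be {7,9}; 4 in 2 cells must be {1,3}.
Given what's placed, R1C2 must be 7 to fit the 26 across and 16 down.
R1C3 = 8 − 5 = 3 completes the 8 down.
Given what's placed, R1C4 must be 1 to fit the 26 across and 4 down.
R1C5 = 26 − 20 = 6 completes the 26 across.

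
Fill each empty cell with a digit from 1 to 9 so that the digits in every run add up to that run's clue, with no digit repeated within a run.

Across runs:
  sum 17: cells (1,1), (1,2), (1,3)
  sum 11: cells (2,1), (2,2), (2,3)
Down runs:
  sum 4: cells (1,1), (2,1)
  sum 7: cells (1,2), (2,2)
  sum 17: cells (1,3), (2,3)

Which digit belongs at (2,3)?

8

4 in 2 cells must be {1,3}; 17 in 2 cells must be {8,9}.
The 11 across and the 17 down share only 8, so (2,3) = 8.
(1,3) = 17 − 8 = 9 completes the 17 down.
Given what's placed, (2,1) must be 1 to fit the 11 across and 4 down.
(2,2) = 11 − 9 = 2 completes the 11 across.
(1,1) = 4 − 1 = 3 completes the 4 down.
(1,2) = 17 − 12 = 5 completes the 17 across.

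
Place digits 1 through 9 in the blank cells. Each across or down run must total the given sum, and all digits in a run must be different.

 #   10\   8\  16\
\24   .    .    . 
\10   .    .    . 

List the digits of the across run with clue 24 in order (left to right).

8 7 9

24 in 3 cells must be {7,8,9}; 16 in 2 cells must be {7,9}.
The 24 across and the 8 down share only 7, so R1C2 = 7.
Given what's placed, R1C3 must be 9 to fit the 24 across and 16 down.
R2C2 = 8 − 7 = 1 completes the 8 down.
R2C3 = 16 − 9 = 7 completes the 16 down.
R1C1 = 24 − 16 = 8 completes the 24 across.
R2C1 = 10 − 8 = 2 completes the 10 across.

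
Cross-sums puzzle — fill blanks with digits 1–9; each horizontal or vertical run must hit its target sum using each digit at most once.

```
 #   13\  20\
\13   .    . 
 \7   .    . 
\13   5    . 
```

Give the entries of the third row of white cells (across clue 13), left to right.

R3C2 = 13 − 5 = 8 completes the 13 across.
Nothing is forced directly, so branch on R1C1, whose candidates are 6 or 7. If R1C1 = 7: then R1C2 would have to be in {6} for the 13 across but in {3,5,7,9} for the 20 down — contradiction. So R1C1 = 6.
R1C2 = 13 − 6 = 7 completes the 13 across.
R2C1 = 13 − 11 = 2 completes the 13 down.
R2C2 = 7 − 2 = 5 completes the 7 across.

5 8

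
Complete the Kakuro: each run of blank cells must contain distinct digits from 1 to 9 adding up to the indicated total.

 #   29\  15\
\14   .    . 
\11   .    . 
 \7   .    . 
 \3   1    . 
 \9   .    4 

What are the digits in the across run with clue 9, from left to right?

5 4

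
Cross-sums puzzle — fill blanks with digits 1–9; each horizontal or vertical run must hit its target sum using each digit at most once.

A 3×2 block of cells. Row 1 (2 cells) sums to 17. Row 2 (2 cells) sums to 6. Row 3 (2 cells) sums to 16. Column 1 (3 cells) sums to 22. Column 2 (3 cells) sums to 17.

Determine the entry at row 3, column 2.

17 in 2 cells must be {8,9}; 16 in 2 cells must be {7,9}.
The 6 across and the 22 down share only 5, so (2,1) = 5.
(2,2) = 6 − 5 = 1 completes the 6 across.
Given what's placed, (3,1) must be 9 to fit the 16 across and 22 down.
(3,2) = 16 − 9 = 7 completes the 16 across.
(1,1) = 22 − 14 = 8 completes the 22 down.
(1,2) = 17 − 8 = 9 completes the 17 across.

7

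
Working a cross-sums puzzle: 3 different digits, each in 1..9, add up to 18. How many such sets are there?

3 distinct digits from 1–9 sum between 6 and 24.

7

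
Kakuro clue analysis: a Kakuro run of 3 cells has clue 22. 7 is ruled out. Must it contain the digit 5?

Yes

The only way to make 22 from 3 distinct digits under that restriction is {5,8,9}, which contains 5.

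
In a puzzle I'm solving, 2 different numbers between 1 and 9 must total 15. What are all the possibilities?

{6,9}; {7,8}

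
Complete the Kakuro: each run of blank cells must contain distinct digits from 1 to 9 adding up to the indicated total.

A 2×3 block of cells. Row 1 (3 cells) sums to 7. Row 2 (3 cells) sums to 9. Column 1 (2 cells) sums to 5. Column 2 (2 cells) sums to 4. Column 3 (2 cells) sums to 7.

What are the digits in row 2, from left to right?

7 in 3 cells must be {1,2,4}; 4 in 2 cells must be {1,3}.
The 7 across and the 4 down share only 1, so (1,2) = 1.
(2,2) = 4 − 1 = 3 completes the 4 down.
Nothing is forced directly, so branch on (1,1), whose candidates are 2 or 4. If (1,1) = 2: that forces (1,3) = 4, after which (2,1) would have to be in {1,2,4,5} for the 9 across but in {3} for the 5 down — contradiction. So (1,1) = 4.
(1,3) = 7 − 5 = 2 completes the 7 across.
(2,1) = 5 − 4 = 1 completes the 5 down.
(2,3) = 9 − 4 = 5 completes the 9 across.

1, 3, 5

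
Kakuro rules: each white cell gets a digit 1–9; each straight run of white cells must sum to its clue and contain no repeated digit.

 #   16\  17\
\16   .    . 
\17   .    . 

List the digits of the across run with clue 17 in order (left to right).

16 in 2 cells must be {7,9}; 17 in 2 cells must be {8,9}.
The 16 across and the 17 down share only 9, so R1C2 = 9.
The 17 across and the 16 down share only 9, so R2C1 = 9.
R2C2 = 17 − 9 = 8 completes the 17 across.
R1C1 = 16 − 9 = 7 completes the 16 across.

9, 8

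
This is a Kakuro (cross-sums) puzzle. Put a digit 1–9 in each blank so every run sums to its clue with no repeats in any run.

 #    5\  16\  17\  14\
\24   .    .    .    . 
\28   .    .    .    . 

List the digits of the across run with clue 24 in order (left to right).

1 9 8 6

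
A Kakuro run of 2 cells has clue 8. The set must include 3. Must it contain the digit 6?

The only way to make 8 from 2 distinct digits under that restriction is {3,5}, which does not contain 6.

No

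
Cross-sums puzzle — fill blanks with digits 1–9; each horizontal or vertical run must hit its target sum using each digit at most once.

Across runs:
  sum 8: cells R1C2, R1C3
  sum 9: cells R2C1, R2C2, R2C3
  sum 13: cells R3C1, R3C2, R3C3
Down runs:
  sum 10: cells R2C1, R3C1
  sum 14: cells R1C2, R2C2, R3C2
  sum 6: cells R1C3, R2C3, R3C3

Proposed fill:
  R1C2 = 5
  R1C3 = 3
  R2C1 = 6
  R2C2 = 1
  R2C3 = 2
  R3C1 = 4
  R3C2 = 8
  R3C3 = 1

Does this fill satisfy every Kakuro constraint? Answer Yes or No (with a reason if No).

Yes

Across: 5+3=8; 6+1+2=9; 4+8+1=13. Down: 6+4=10; 5+1+8=14; 3+2+1=6. No digit repeats within any run.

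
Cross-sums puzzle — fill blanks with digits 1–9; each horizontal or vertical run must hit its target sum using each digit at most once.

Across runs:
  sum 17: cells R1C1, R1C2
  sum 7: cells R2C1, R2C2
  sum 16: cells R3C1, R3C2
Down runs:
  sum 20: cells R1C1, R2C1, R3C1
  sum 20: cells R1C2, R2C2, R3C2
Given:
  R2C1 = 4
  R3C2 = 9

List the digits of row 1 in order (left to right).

17 in 2 cells must be {8,9}; 16 in 2 cells must be {7,9}.
Given what's placed, R1C1 must be 9 to fit the 17 across and 20 down.
R1C2 = 17 − 9 = 8 completes the 17 across.
R2C2 = 7 − 4 = 3 completes the 7 across.
R3C1 = 16 − 9 = 7 completes the 16 across.

9, 8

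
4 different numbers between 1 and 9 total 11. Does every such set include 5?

Yes

The only way to make 11 from 4 distinct digits is {1,2,3,5}, which contains 5.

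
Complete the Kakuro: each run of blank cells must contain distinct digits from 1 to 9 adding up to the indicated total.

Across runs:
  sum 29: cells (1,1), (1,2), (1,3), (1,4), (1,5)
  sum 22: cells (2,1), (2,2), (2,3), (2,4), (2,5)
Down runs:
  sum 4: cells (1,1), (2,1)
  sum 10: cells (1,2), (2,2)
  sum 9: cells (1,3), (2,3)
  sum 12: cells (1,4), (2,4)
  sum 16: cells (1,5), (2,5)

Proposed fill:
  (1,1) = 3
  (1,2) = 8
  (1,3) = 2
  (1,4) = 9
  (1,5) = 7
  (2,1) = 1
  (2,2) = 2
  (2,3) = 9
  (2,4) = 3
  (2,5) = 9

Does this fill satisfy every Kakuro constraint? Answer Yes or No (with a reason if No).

No — the down run (1,3)–(2,3) sums to 11, not 9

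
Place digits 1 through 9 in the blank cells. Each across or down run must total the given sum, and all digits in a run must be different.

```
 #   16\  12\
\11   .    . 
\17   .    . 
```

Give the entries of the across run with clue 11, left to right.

7 4

17 in 2 cells must be {8,9}; 16 in 2 cells must be {7,9}.
The 17 across and the 16 down share only 9, so R2C1 = 9.
R2C2 = 17 − 9 = 8 completes the 17 across.
R1C1 = 16 − 9 = 7 completes the 16 down.
R1C2 = 11 − 7 = 4 completes the 11 across.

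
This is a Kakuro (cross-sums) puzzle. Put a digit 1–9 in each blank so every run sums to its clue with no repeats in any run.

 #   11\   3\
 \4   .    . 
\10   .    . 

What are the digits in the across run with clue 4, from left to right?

3 1

4 in 2 cells must be {1,3}; 3 in 2 cells must be {1,2}.
The 4 across and the 11 down share only 3, so R1C1 = 3.
R1C2 = 4 − 3 = 1 completes the 4 across.
R2C1 = 11 − 3 = 8 completes the 11 down.
R2C2 = 10 − 8 = 2 completes the 10 across.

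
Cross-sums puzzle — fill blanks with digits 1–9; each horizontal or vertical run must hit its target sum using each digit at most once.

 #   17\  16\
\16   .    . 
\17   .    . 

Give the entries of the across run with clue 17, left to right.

8 9

16 in 2 cells must be {7,9}; 17 in 2 cells must be {8,9}.
The 16 across and the 17 down share only 9, so R1C1 = 9.
R1C2 = 16 − 9 = 7 completes the 16 across.
R2C1 = 17 − 9 = 8 completes the 17 down.
R2C2 = 17 − 8 = 9 completes the 17 across.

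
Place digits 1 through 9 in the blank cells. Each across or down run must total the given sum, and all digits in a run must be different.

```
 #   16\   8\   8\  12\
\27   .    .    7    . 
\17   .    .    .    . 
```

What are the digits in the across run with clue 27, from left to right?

9 3 7 8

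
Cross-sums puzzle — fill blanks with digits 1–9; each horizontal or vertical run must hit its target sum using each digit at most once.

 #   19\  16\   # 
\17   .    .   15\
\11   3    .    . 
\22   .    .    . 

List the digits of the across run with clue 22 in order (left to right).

7 6 9

17 in 2 cells must be {8,9}.
R1C1 = 9: the only remaining digit allowed by both the 17 across and the 19 down.
R1C2 = 17 − 9 = 8 completes the 17 across.
R3C1 = 19 − 12 = 7 completes the 19 down.
Given what's placed, R3C2 must be 6 to fit the 22 across and 16 down.
R3C3 = 22 − 13 = 9 completes the 22 across.
R2C2 = 16 − 14 = 2 completes the 16 down.
R2C3 = 11 − 5 = 6 completes the 11 across.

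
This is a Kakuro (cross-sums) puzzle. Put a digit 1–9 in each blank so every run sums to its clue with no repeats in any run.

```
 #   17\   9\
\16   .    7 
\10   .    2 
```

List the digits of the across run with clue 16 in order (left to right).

16 in 2 cells must be {7,9}; 17 in 2 cells must be {8,9}.
R1C1 = 16 − 7 = 9 completes the 16 across.
R2C1 = 10 − 2 = 8 completes the 10 across.

9 7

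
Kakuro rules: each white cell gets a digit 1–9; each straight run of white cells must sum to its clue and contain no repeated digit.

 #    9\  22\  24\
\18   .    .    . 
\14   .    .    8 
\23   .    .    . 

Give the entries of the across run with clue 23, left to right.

6, 8, 9

23 in 3 cells must be {6,8,9}; 24 in 3 cells must be {7,8,9}.
R2C2 = 5: the only remaining digit allowed by both the 14 across and the 22 down.
The 23 across and the 9 down share only 6, so R3C1 = 6.
Given what's placed, R3C3 must be 9 to fit the 23 across and 24 down.
R1C3 = 24 − 17 = 7 completes the 24 down.
R2C1 = 14 − 13 = 1 completes the 14 across.
R3C2 = 23 − 15 = 8 completes the 23 across.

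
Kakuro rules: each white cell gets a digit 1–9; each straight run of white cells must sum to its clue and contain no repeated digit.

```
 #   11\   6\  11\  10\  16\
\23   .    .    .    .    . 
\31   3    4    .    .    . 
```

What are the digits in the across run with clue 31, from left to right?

3, 4, 8, 9, 7

16 in 2 cells must be {7,9}.
R1C1 = 11 − 3 = 8 completes the 11 down.
R1C2 = 6 − 4 = 2 completes the 6 down.
Nothing is forced directly, so branch on R1C5, whose candidates are 7 or 9. If R1C5 = 7: that forces R1C3 = 5, R1C4 = 1, after which R2C3 would have to be in {7,8,9} for the 31 across but in {6} for the 11 down — contradiction. So R1C5 = 9.
R1C3 = 3: the only remaining digit allowed by both the 23 across and the 11 down.
R1C4 = 23 − 22 = 1 completes the 23 across.
R2C3 = 11 − 3 = 8 completes the 11 down.
R2C4 = 10 − 1 = 9 completes the 10 down.
R2C5 = 31 − 24 = 7 completes the 31 across.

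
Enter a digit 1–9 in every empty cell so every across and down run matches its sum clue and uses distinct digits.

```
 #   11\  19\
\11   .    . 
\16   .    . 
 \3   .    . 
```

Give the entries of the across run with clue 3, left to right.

16 in 2 cells must be {7,9}; 3 in 2 cells must be {1,2}.
The 16 across and the 11 down share only 7, so R2C1 = 7.
R2C2 = 16 − 7 = 9 completes the 16 across.
Given what's placed, R3C1 must be 1 to fit the 3 across and 11 down.
R3C2 = 3 − 1 = 2 completes the 3 across.
R1C1 = 11 − 8 = 3 completes the 11 down.
R1C2 = 11 − 3 = 8 completes the 11 across.

1 2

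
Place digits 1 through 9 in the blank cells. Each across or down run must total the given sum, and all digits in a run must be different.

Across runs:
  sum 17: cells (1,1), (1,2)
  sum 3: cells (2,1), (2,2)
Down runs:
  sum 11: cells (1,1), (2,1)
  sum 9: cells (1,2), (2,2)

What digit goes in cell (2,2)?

17 in 2 cells must be {8,9}; 3 in 2 cells must be {1,2}.
The 17 across and the 9 down share only 8, so (1,2) = 8.
The 3 across and the 11 down share only 2, so (2,1) = 2.
(2,2) = 3 − 2 = 1 completes the 3 across.
(1,1) = 17 − 8 = 9 completes the 17 across.

1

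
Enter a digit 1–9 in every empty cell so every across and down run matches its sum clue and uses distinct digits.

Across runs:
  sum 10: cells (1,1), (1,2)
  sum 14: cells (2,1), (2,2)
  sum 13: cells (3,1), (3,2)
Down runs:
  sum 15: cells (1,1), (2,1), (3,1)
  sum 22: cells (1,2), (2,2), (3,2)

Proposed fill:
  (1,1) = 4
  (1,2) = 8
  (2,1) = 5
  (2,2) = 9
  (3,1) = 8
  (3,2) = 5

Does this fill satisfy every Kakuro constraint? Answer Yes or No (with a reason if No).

No — the across run (1,1)–(1,2) sums to 12, not 10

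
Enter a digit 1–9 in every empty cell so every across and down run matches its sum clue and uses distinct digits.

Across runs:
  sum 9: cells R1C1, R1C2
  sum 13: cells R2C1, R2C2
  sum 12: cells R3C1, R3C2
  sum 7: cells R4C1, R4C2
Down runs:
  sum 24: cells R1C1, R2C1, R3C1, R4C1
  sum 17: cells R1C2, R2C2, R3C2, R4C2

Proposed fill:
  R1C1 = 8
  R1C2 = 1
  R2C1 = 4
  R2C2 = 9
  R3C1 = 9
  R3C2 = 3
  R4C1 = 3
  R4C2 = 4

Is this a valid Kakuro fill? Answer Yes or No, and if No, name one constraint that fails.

Across: 8+1=9; 4+9=13; 9+3=12; 3+4=7. Down: 8+4+9+3=24; 1+9+3+4=17. No digit repeats within any run.

Yes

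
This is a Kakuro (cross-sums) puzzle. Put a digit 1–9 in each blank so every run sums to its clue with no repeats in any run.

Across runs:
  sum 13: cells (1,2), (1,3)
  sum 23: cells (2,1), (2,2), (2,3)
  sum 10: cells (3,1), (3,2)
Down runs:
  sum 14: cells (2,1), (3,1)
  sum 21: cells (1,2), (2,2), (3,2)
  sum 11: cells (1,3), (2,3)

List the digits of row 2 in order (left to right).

8, 9, 6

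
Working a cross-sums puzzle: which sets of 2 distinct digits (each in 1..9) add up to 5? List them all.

2 distinct digits from 1–9 sum between 3 and 17.

{1,4}; {2,3}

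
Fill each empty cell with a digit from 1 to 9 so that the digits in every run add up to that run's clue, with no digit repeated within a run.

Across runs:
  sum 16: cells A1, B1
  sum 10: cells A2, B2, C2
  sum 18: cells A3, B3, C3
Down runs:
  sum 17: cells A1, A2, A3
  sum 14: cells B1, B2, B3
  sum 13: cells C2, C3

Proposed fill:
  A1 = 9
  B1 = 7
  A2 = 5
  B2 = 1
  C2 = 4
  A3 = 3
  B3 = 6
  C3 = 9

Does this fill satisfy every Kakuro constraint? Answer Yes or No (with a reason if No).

Across: 9+7=16; 5+1+4=10; 3+6+9=18. Down: 9+5+3=17; 7+1+6=14; 4+9=13. No digit repeats within any run.

Yes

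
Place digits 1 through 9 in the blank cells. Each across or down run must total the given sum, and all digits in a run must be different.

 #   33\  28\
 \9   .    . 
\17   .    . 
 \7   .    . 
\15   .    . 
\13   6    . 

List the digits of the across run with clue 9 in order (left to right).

7, 2

17 in 2 cells must be {8,9}.
R3C1 = 3: the only remaining digit allowed by both the 7 across and the 33 down.
R3C2 = 7 − 3 = 4 completes the 7 across.
R5C2 = 13 − 6 = 7 completes the 13 across.
Nothing is forced directly, so branch on R1C1, whose candidates are 7 or 8. If R1C1 = 8: then R1C2 would have to be in {1} for the 9 across but in {2,3,5,6,8,9} for the 28 down — contradiction. So R1C1 = 7.
R1C2 = 9 − 7 = 2 completes the 9 across.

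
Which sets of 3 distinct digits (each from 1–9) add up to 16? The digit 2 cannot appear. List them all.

{1,6,9}; {1,7,8}; {3,4,9}; {3,5,8}; {3,6,7}; {4,5,7}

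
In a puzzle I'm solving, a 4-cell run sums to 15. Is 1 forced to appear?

Counterexample: {2,3,4,6} sums to 15 without using 1.

No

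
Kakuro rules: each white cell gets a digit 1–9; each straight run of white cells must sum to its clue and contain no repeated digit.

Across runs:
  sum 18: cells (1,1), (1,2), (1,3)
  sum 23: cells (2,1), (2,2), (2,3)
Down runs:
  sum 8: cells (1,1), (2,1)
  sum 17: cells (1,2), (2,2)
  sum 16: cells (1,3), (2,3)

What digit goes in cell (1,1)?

23 in 3 cells must be {6,8,9}; 17 in 2 cells must be {8,9}; 16 in 2 cells must be {7,9}.
The 23 across and the 8 down share only 6, so (2,1) = 6.
Given what's placed, (2,3) must be 9 to fit the 23 across and 16 down.
(1,1) = 8 − 6 = 2 completes the 8 down.
(1,2) = 9: the only remaining digit allowed by both the 18 across and the 17 down.
(1,3) = 18 − 11 = 7 completes the 18 across.
(2,2) = 23 − 15 = 8 completes the 23 across.

2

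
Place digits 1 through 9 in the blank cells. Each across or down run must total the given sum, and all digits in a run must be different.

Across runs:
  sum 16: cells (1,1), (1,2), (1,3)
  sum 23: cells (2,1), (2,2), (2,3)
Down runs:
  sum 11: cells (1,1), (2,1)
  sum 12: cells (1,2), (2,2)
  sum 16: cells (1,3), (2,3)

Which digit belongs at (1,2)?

23 in 3 cells must be {6,8,9}; 16 in 2 cells must be {7,9}.
The 23 across and the 16 down share only 9, so (2,3) = 9.
(1,3) = 16 − 9 = 7 completes the 16 down.
Given what's placed, (2,2) must be 8 to fit the 23 across and 12 down.
(1,2) = 12 − 8 = 4 completes the 12 down.
(2,1) = 23 − 17 = 6 completes the 23 across.
(1,1) = 16 − 11 = 5 completes the 16 across.

4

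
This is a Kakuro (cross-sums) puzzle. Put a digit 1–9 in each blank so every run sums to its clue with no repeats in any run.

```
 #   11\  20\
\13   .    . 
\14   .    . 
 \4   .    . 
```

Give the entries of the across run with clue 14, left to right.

6 8

4 in 2 cells must be {1,3}.
The 4 across and the 20 down share only 3, so R3C2 = 3.
R3C1 = 4 − 3 = 1 completes the 4 across.
Nothing is forced directly, so branch on R1C2, whose candidates are 8 or 9. If R1C2 = 8: then R1C1 would have to be in {5} for the 13 across but in {2,3,4,6,7,8} for the 11 down — contradiction. So R1C2 = 9.
R1C1 = 13 − 9 = 4 completes the 13 across.
R2C1 = 11 − 5 = 6 completes the 11 down.
R2C2 = 14 − 6 = 8 completes the 14 across.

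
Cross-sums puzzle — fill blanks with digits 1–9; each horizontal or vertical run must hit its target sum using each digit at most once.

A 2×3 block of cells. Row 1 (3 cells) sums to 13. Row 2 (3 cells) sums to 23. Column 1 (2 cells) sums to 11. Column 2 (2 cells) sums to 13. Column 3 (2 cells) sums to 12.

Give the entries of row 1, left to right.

2 7 4

23 in 3 cells must be {6,8,9}.
Nothing is forced directly, so branch on (2,1), whose candidates are 6 or 8 or 9. If (2,1) = 6: that forces (1,1) = 5, (1,3) = 7, after which (2,3) would have to be in {8,9} for the 23 across but in {5} for the 12 down — contradiction. If (2,1) = 8: that forces (1,1) = 3, (2,3) = 9, after which (1,3) would have to be in {1,2,4,6,8,9} for the 13 across but in {3} for the 12 down — contradiction. So (2,1) = 9.
(1,1) = 11 − 9 = 2 completes the 11 down.
Given what's placed, (2,3) must be 8 to fit the 23 across and 12 down.
(1,3) = 12 − 8 = 4 completes the 12 down.
(2,2) = 23 − 17 = 6 completes the 23 across.
(1,2) = 13 − 6 = 7 completes the 13 across.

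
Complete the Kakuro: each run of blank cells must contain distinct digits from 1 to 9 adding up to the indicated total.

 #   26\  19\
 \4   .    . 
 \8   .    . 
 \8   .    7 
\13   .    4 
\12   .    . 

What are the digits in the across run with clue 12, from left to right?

7, 5

4 in 2 cells must be {1,3}.
Given what's placed, R1C2 must be 1 to fit the 4 across and 19 down.
R3C1 = 8 − 7 = 1 completes the 8 across.
R4C1 = 13 − 4 = 9 completes the 13 across.
R5C2 = 5: the only remaining digit allowed by both the 12 across and the 19 down.
R1C1 = 4 − 1 = 3 completes the 4 across.
R2C2 = 19 − 17 = 2 completes the 19 down.
R5C1 = 12 − 5 = 7 completes the 12 across.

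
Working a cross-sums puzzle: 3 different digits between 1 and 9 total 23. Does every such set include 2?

The only way to make 23 from 3 distinct digits is {6,8,9}, which does not contain 2.

No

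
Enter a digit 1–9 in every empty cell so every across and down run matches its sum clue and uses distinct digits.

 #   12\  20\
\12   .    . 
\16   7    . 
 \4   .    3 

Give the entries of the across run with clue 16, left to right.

7, 9

16 in 2 cells must be {7,9}; 4 in 2 cells must be {1,3}.
R2C2 = 16 − 7 = 9 completes the 16 across.
R3C1 = 4 − 3 = 1 completes the 4 across.
R1C1 = 12 − 8 = 4 completes the 12 down.
R1C2 = 12 − 4 = 8 completes the 12 across.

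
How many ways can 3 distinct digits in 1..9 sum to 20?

3 distinct digits from 1–9 sum between 6 and 24.
Enumerating: {3,8,9}, {4,7,9}, {5,6,9}, {5,7,8}.

4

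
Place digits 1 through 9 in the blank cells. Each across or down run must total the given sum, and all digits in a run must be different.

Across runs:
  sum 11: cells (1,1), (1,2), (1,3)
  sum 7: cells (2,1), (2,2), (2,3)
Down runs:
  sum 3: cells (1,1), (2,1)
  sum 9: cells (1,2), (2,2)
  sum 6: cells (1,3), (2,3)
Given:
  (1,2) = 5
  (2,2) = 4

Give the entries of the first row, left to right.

2 5 4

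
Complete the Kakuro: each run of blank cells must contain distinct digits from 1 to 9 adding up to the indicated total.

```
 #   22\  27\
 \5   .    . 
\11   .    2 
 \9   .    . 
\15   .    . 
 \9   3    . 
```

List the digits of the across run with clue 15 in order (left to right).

R2C1 = 11 − 2 = 9 completes the 11 across.
Given what's placed, R4C1 must be 7 to fit the 15 across and 22 down.
R4C2 = 15 − 7 = 8 completes the 15 across.
R5C2 = 9 − 3 = 6 completes the 9 across.
R1C2 = 4: the only remaining digit allowed by both the 5 across and the 27 down.
R3C2 = 27 − 20 = 7 completes the 27 down.
R1C1 = 5 − 4 = 1 completes the 5 across.
R3C1 = 9 − 7 = 2 completes the 9 across.

7 8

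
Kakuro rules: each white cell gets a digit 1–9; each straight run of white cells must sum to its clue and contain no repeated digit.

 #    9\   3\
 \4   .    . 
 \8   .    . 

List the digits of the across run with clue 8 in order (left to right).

4 in 2 cells must be {1,3}; 3 in 2 cells must be {1,2}.
The 4 across and the 3 down share only 1, so R1C2 = 1.
R2C2 = 3 − 1 = 2 completes the 3 down.
R1C1 = 4 − 1 = 3 completes the 4 across.
R2C1 = 8 − 2 = 6 completes the 8 across.

6, 2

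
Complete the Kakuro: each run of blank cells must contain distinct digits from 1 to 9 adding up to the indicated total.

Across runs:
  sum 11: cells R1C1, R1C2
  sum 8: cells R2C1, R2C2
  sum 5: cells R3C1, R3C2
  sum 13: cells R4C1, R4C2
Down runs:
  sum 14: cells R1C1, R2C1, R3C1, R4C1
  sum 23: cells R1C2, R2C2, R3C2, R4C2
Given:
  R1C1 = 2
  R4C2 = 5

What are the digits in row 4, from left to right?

8 5

R1C2 = 11 − 2 = 9 completes the 11 across.
R4C1 = 13 − 5 = 8 completes the 13 across.
Nothing is forced directly, so branch on R2C1, whose candidates are 1 or 3. If R2C1 = 3: then R2C2 would have to be in {5} for the 8 across but in {1,2,3,6,7,8} for the 23 down — contradiction. So R2C1 = 1.
R2C2 = 8 − 1 = 7 completes the 8 across.
R3C1 = 14 − 11 = 3 completes the 14 down.
R3C2 = 5 − 3 = 2 completes the 5 across.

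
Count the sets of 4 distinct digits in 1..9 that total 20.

12

4 distinct digits from 1–9 sum between 10 and 30.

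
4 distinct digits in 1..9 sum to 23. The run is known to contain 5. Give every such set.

{1,5,8,9}; {2,5,7,9}; {3,5,6,9}; {3,5,7,8}; {4,5,6,8}

4 distinct digits from 1–9 sum between 10 and 30.
Keeping only sets containing 5.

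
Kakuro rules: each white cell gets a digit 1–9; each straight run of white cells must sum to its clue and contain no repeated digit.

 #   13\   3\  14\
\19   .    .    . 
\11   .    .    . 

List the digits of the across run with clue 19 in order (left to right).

9, 2, 8

3 in 2 cells must be {1,2}.
The 19 across and the 3 down share only 2, so R1C2 = 2.
R2C2 = 3 − 2 = 1 completes the 3 down.
Nothing is forced directly, so branch on R2C3, whose candidates are 6 or 8. If R2C3 = 8: then R1C3 would have to be in {8,9} for the 19 across but in {6} for the 14 down — contradiction. So R2C3 = 6.
R1C3 = 14 − 6 = 8 completes the 14 down.
R2C1 = 11 − 7 = 4 completes the 11 across.
R1C1 = 19 − 10 = 9 completes the 19 across.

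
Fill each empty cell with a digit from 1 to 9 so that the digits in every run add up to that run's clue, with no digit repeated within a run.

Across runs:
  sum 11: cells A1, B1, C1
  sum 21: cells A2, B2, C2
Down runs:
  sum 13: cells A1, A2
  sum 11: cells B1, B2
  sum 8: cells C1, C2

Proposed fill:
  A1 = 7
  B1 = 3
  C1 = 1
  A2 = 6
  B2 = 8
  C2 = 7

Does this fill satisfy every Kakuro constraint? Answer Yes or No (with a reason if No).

Across: 7+3+1=11; 6+8+7=21. Down: 7+6=13; 3+8=11; 1+7=8. No digit repeats within any run.

Yes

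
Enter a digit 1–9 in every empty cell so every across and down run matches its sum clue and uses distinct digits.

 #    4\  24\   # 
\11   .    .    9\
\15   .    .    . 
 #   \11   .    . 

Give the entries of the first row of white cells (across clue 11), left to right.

3, 8

4 in 2 cells must be {1,3}; 24 in 3 cells must be {7,8,9}.
The 11 across and the 4 down share only 3, so R1C1 = 3.
R1C2 = 11 − 3 = 8 completes the 11 across.
R2C1 = 4 − 3 = 1 completes the 4 down.
R2C2 = 9: the only remaining digit allowed by both the 15 across and the 24 down.
R2C3 = 15 − 10 = 5 completes the 15 across.
R3C2 = 24 − 17 = 7 completes the 24 down.
R3C3 = 11 − 7 = 4 completes the 11 across.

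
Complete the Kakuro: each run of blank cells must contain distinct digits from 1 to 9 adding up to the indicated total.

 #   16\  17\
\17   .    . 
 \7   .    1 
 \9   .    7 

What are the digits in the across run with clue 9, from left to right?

2, 7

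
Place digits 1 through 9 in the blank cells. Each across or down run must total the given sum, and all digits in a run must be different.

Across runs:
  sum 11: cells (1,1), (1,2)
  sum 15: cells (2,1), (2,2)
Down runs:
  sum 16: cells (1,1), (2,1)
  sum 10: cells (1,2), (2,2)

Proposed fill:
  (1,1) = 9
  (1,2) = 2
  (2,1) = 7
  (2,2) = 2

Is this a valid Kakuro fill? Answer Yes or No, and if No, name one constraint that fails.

No — the across run (2,1)–(2,2) sums to 9, not 15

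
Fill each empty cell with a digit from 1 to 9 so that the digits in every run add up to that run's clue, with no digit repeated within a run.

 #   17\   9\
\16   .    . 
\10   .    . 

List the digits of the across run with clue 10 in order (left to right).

16 in 2 cells must be {7,9}; 17 in 2 cells must be {8,9}.
The 16 across and the 17 down share only 9, so R1C1 = 9.
R1C2 = 16 − 9 = 7 completes the 16 across.
R2C1 = 17 − 9 = 8 completes the 17 down.
R2C2 = 10 − 8 = 2 completes the 10 across.

8 2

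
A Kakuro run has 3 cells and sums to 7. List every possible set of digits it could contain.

3 distinct digits from 1–9 sum between 6 and 24.
Only one set works: {1,2,4}.

{1,2,4}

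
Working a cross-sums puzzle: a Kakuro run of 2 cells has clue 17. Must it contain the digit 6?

No

The only way to make 17 from 2 distinct digits is {8,9}, which does not contain 6.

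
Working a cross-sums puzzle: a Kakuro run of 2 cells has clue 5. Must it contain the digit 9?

No

Counterexample: {1,4} sums to 5 without using 9.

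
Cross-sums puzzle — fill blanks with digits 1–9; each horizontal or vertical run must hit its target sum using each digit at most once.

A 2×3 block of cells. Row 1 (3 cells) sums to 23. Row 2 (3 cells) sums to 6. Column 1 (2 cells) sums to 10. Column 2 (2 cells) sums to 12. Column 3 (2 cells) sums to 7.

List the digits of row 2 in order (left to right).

2 3 1

23 in 3 cells must be {6,8,9}; 6 in 3 cells must be {1,2,3}.
The 23 across and the 7 down share only 6, so (1,3) = 6.
The 6 across and the 12 down share only 3, so (2,2) = 3.
(2,3) = 7 − 6 = 1 completes the 7 down.
(1,2) = 12 − 3 = 9 completes the 12 down.
(2,1) = 6 − 4 = 2 completes the 6 across.
(1,1) = 23 − 15 = 8 completes the 23 across.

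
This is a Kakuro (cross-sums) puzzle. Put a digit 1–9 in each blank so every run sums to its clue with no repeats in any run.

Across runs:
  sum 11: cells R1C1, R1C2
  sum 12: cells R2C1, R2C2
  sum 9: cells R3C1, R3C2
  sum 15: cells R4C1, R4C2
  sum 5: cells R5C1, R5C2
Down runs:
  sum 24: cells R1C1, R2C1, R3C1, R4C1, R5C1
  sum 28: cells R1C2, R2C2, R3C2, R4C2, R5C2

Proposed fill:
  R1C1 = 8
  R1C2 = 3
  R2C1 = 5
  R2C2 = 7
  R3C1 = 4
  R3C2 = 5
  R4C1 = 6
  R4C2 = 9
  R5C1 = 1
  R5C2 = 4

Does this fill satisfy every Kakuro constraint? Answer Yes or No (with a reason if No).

Across: 8+3=11; 5+7=12; 4+5=9; 6+9=15; 1+4=5. Down: 8+5+4+6+1=24; 3+7+5+9+4=28. No digit repeats within any run.

Yes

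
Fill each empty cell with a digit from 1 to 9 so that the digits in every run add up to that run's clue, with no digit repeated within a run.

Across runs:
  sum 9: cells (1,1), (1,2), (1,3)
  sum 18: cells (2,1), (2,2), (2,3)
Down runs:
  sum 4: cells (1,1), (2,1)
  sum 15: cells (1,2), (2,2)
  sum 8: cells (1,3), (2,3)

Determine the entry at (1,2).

6

4 in 2 cells must be {1,3}.
The 9 across and the 15 down share only 6, so (1,2) = 6.
(2,2) = 15 − 6 = 9 completes the 15 down.
Given what's placed, (1,1) must be 1 to fit the 9 across and 4 down.
(1,3) = 9 − 7 = 2 completes the 9 across.
(2,1) = 4 − 1 = 3 completes the 4 down.
(2,3) = 18 − 12 = 6 completes the 18 across.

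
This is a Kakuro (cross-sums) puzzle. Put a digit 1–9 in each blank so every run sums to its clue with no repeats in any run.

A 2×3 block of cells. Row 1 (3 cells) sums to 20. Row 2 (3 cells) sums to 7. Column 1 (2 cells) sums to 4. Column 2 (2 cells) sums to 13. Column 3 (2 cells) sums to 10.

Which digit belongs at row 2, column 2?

4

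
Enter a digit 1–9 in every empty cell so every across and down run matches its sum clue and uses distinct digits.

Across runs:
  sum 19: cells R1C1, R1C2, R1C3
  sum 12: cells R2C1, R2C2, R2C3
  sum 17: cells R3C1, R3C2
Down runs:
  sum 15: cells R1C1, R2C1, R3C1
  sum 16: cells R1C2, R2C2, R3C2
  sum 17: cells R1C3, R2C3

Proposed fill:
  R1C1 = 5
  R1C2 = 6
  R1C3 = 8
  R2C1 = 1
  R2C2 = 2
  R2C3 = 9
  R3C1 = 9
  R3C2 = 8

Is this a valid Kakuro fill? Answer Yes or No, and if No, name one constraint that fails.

Yes

Across: 5+6+8=19; 1+2+9=12; 9+8=17. Down: 5+1+9=15; 6+2+8=16; 8+9=17. No digit repeats within any run.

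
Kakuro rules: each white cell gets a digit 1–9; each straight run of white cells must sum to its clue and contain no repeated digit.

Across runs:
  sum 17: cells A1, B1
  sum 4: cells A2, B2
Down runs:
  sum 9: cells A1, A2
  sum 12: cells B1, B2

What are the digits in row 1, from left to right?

17 in 2 cells must be {8,9}; 4 in 2 cells must be {1,3}.
The 17 across and the 9 down share only 8, so A1 = 8.
B1 = 17 − 8 = 9 completes the 17 across.
A2 = 9 − 8 = 1 completes the 9 down.
B2 = 4 − 1 = 3 completes the 4 across.

8 9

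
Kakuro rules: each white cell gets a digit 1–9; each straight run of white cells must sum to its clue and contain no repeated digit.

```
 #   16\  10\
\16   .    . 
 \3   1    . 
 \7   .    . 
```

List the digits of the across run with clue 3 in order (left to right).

16 in 2 cells must be {7,9}; 3 in 2 cells must be {1,2}.
Intersecting the 16 across with the 10 down forces R1C2 = 7.
R2C2 = 3 − 1 = 2 completes the 3 across.
Given what's placed, R3C1 must be 6 to fit the 7 across and 16 down.
R3C2 = 7 − 6 = 1 completes the 7 across.
R1C1 = 16 − 7 = 9 completes the 16 across.

1 2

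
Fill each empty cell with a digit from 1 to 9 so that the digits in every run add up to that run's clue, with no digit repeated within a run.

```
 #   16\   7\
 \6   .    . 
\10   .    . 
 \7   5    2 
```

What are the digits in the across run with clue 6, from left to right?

7 in 3 cells must be {1,2,4}.
Nothing is forced directly, so branch on R1C1, whose candidates are 2 or 4. If R1C1 = 4: then R1C2 would have to be in {2} for the 6 across but in {1,4} for the 7 down — contradiction. So R1C1 = 2.
R1C2 = 6 − 2 = 4 completes the 6 across.
R2C1 = 16 − 7 = 9 completes the 16 down.
R2C2 = 10 − 9 = 1 completes the 10 across.

2 4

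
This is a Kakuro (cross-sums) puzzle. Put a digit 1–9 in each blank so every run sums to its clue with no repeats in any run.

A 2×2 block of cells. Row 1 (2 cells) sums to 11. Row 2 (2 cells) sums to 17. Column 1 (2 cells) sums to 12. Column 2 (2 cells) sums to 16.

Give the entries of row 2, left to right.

8, 9

17 in 2 cells must be {8,9}; 16 in 2 cells must be {7,9}.
The 17 across and the 16 down share only 9, so (2,2) = 9.
(1,2) = 16 − 9 = 7 completes the 16 down.
(2,1) = 17 − 9 = 8 completes the 17 across.
(1,1) = 11 − 7 = 4 completes the 11 across.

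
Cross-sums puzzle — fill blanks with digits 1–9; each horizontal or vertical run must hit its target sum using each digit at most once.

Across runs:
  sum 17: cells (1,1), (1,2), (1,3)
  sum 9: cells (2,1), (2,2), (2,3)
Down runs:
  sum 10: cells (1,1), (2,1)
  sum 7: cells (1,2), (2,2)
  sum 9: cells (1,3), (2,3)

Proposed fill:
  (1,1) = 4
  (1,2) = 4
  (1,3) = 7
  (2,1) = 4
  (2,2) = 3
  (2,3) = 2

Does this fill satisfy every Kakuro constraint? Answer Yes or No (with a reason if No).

No — the down run (1,1)–(2,1) sums to 8, not 10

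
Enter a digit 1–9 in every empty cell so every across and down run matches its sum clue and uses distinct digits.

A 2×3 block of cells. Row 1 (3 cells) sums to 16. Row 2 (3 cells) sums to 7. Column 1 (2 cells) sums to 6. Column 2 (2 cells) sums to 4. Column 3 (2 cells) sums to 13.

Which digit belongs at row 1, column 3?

9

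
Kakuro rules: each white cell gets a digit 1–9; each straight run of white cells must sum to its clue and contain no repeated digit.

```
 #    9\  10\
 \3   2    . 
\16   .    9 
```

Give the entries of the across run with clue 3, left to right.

3 in 2 cells must be {1,2}; 16 in 2 cells must be {7,9}.
R1C2 = 3 − 2 = 1 completes the 3 across.
R2C1 = 16 − 9 = 7 completes the 16 across.

2 1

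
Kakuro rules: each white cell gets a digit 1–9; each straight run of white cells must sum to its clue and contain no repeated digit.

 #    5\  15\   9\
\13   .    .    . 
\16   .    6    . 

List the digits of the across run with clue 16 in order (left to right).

R1C2 = 15 − 6 = 9 completes the 15 down.
Nothing is forced directly, so branch on R1C1, whose candidates are 1 or 3. If R1C1 = 1: that forces R1C3 = 3, after which R2C1 would have to be in {1,2,3,7,8,9} for the 16 across but in {4} for the 5 down — contradiction. So R1C1 = 3.
R1C3 = 13 − 12 = 1 completes the 13 across.
R2C1 = 5 − 3 = 2 completes the 5 down.
R2C3 = 16 − 8 = 8 completes the 16 across.

2 6 8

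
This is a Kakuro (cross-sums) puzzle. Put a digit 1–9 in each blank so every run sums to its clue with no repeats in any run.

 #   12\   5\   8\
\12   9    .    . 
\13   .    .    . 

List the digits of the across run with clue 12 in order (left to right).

R2C1 = 12 − 9 = 3 completes the 12 down.
Nothing is forced directly, so branch on R1C2, whose candidates are 1 or 2. If R1C2 = 2: that forces R1C3 = 1, after which R2C2 would have to be in {1,2,4,6,8,9} for the 13 across but in {3} for the 5 down — contradiction. So R1C2 = 1.
R1C3 = 12 − 10 = 2 completes the 12 across.
R2C2 = 5 − 1 = 4 completes the 5 down.
R2C3 = 13 − 7 = 6 completes the 13 across.

9 1 2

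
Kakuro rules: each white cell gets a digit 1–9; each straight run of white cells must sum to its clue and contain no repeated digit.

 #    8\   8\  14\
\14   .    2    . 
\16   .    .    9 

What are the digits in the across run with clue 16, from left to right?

R1C3 = 14 − 9 = 5 completes the 14 down.
R2C2 = 8 − 2 = 6 completes the 8 down.
R1C1 = 14 − 7 = 7 completes the 14 across.
R2C1 = 16 − 15 = 1 completes the 16 across.

1, 6, 9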